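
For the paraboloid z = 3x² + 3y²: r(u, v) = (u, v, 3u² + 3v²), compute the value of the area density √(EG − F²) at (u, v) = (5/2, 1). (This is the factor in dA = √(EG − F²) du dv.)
√(EG − F²)|_{(5/2, 1)} = sqrt(262)

E = 36*u^2 + 1, F = 36*u*v, G = 36*v^2 + 1, so EG − F² = 36*u^2 + 36*v^2 + 1. Taking the positive square root: √(EG − F²) = sqrt(36*u^2 + 36*v^2 + 1). At (u, v) = (5/2, 1): sqrt(262).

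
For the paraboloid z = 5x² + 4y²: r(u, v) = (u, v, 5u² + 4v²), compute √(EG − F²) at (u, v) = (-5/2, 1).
√(EG − F²)|_{(-5/2, 1)} = sqrt(690)

E = 100*u^2 + 1, F = 80*u*v, G = 64*v^2 + 1; EG − F² = 100*u^2 + 64*v^2 + 1; √(EG − F²) = sqrt(100*u^2 + 64*v^2 + 1). At the given point: sqrt(690).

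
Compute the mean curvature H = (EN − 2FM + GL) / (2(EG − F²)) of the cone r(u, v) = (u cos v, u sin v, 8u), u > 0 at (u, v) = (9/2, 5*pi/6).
H = 8*sqrt(65)/585

With E = 65, F = 0, G = u^2, L = 0, M = 0, N = 8*sqrt(65)*u^2/(65*Abs(u)), assemble
  H = (EN − 2FM + GL) / (2(EG − F²)) = 4*sqrt(65)/(65*Abs(u)).
At (u, v) = (9/2, 5*pi/6): H = 8*sqrt(65)/585.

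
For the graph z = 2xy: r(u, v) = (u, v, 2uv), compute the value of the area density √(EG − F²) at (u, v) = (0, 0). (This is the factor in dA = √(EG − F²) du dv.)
√(EG − F²)|_{(0, 0)} = 1

E = 4*v^2 + 1, F = 4*u*v, G = 4*u^2 + 1, so EG − F² = 4*u^2 + 4*v^2 + 1. Taking the positive square root: √(EG − F²) = sqrt(4*u^2 + 4*v^2 + 1). At (u, v) = (0, 0): 1.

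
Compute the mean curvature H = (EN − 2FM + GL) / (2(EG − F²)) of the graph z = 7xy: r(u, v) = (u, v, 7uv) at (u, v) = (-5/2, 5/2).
H = 8575*sqrt(2454)/3011058

With E = 49*v^2 + 1, F = 49*u*v, G = 49*u^2 + 1, L = 0, M = 7/sqrt(49*u^2 + 49*v^2 + 1), N = 0, assemble
  H = (EN − 2FM + GL) / (2(EG − F²)) = -343*u*v/(49*u^2 + 49*v^2 + 1)^(3/2).
At (u, v) = (-5/2, 5/2): H = 8575*sqrt(2454)/3011058.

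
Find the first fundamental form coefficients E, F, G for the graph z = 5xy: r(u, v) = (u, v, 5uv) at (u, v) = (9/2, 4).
E = 401;  F = 450;  G = 2029/4

Partials: r_u = (1, 0, 5*v), r_v = (0, 1, 5*u). As functions of (u, v):
  E = r_u · r_u = 25*v^2 + 1,
  F = r_u · r_v = 25*u*v,
  G = r_v · r_v = 25*u^2 + 1.
Evaluating at (u, v) = (9/2, 4): E = 401, F = 450, G = 2029/4.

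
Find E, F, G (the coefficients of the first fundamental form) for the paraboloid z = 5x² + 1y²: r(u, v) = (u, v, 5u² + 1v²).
E = 100*u^2 + 1;  F = 20*u*v;  G = 4*v^2 + 1

Compute partials: r_u = (1, 0, 10*u), r_v = (0, 1, 2*v). Then
  E = r_u · r_u = 100*u^2 + 1,
  F = r_u · r_v = 20*u*v,
  G = r_v · r_v = 4*v^2 + 1.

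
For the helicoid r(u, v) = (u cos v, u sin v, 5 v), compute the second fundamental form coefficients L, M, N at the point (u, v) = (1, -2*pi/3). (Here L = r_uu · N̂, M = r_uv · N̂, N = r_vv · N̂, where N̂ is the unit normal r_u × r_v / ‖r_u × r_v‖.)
L = 0;  M = -5*sqrt(26)/26;  N = 0

Compute the unit normal N̂(u, v) = (5*sin(v)/sqrt(u^2 + 25), -5*cos(v)/sqrt(u^2 + 25), u/sqrt(u^2 + 25)), and the second partials r_uu, r_uv, r_vv. Take dot products:
  L(u, v) = r_uu · N̂ = 0,
  M(u, v) = r_uv · N̂ = -5/sqrt(u^2 + 25),
  N(u, v) = r_vv · N̂ = 0.
Evaluating at (u, v) = (1, -2*pi/3):
  L = 0, M = -5*sqrt(26)/26, N = 0.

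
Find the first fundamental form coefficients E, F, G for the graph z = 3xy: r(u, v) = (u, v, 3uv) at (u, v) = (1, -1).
E = 10;  F = -9;  G = 10

Partials: r_u = (1, 0, 3*v), r_v = (0, 1, 3*u). As functions of (u, v):
  E = r_u · r_u = 9*v^2 + 1,
  F = r_u · r_v = 9*u*v,
  G = r_v · r_v = 9*u^2 + 1.
Evaluating at (u, v) = (1, -1): E = 10, F = -9, G = 10.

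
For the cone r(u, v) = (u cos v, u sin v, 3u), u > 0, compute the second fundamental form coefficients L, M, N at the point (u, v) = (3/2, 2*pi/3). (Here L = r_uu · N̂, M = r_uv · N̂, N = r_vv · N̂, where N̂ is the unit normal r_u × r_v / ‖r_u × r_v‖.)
L = 0;  M = 0;  N = 9*sqrt(10)/20

Compute the unit normal N̂(u, v) = (-3*sqrt(10)*u*cos(v)/(10*Abs(u)), -3*sqrt(10)*u*sin(v)/(10*Abs(u)), sqrt(10)*u/(10*Abs(u))), and the second partials r_uu, r_uv, r_vv. Take dot products:
  L(u, v) = r_uu · N̂ = 0,
  M(u, v) = r_uv · N̂ = 0,
  N(u, v) = r_vv · N̂ = 3*sqrt(10)*u^2/(10*Abs(u)).
Evaluating at (u, v) = (3/2, 2*pi/3):
  L = 0, M = 0, N = 9*sqrt(10)/20.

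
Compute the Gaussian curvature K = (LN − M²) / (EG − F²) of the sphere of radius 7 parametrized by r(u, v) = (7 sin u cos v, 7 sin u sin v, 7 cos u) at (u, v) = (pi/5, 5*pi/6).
K = 1/49

Coefficients of the first fundamental form: E = 49, F = 0, G = 49*sin(u)^2.
Coefficients of the second fundamental form: L = -7*sin(u)/Abs(sin(u)), M = 0, N = -7*sin(u)^3/Abs(sin(u)).
Assemble K = (LN − M²)/(EG − F²) = 1/49. At (u, v) = (pi/5, 5*pi/6): K = 1/49.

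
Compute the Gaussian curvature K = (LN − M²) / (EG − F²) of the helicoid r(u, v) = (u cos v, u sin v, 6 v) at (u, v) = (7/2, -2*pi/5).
K = -576/37249

Coefficients of the first fundamental form: E = 1, F = 0, G = u^2 + 36.
Coefficients of the second fundamental form: L = 0, M = -6/sqrt(u^2 + 36), N = 0.
Assemble K = (LN − M²)/(EG − F²) = -36/(u^2 + 36)^2. At (u, v) = (7/2, -2*pi/5): K = -576/37249.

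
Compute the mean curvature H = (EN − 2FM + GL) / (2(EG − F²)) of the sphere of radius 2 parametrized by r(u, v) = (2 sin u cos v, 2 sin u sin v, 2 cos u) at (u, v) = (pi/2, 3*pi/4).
H = -1/2

With E = 4, F = 0, G = 4*sin(u)^2, L = -2*sin(u)/Abs(sin(u)), M = 0, N = -2*sin(u)^3/Abs(sin(u)), assemble
  H = (EN − 2FM + GL) / (2(EG − F²)) = -sin(u)/(2*Abs(sin(u))).
At (u, v) = (pi/2, 3*pi/4): H = -1/2.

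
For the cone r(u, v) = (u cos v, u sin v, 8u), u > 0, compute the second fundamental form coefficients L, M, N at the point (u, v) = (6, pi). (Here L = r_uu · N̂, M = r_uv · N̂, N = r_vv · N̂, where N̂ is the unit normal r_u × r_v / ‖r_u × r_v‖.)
L = 0;  M = 0;  N = 48*sqrt(65)/65

Compute the unit normal N̂(u, v) = (-8*sqrt(65)*u*cos(v)/(65*Abs(u)), -8*sqrt(65)*u*sin(v)/(65*Abs(u)), sqrt(65)*u/(65*Abs(u))), and the second partials r_uu, r_uv, r_vv. Take dot products:
  L(u, v) = r_uu · N̂ = 0,
  M(u, v) = r_uv · N̂ = 0,
  N(u, v) = r_vv · N̂ = 8*sqrt(65)*u^2/(65*Abs(u)).
Evaluating at (u, v) = (6, pi):
  L = 0, M = 0, N = 48*sqrt(65)/65.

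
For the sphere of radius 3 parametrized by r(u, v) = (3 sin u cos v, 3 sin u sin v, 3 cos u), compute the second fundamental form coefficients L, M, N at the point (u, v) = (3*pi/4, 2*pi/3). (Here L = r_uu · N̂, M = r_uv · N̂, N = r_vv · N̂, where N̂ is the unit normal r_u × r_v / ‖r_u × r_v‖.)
L = -3;  M = 0;  N = -3/2

Compute the unit normal N̂(u, v) = (sin(u)^2*cos(v)/Abs(sin(u)), sin(u)^2*sin(v)/Abs(sin(u)), sin(2*u)/(2*Abs(sin(u)))), and the second partials r_uu, r_uv, r_vv. Take dot products:
  L(u, v) = r_uu · N̂ = -3*sin(u)/Abs(sin(u)),
  M(u, v) = r_uv · N̂ = 0,
  N(u, v) = r_vv · N̂ = -3*sin(u)^3/Abs(sin(u)).
Evaluating at (u, v) = (3*pi/4, 2*pi/3):
  L = -3, M = 0, N = -3/2.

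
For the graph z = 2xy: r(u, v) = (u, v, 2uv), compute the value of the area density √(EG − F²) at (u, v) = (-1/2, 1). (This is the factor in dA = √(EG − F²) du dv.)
√(EG − F²)|_{(-1/2, 1)} = sqrt(6)

E = 4*v^2 + 1, F = 4*u*v, G = 4*u^2 + 1, so EG − F² = 4*u^2 + 4*v^2 + 1. Taking the positive square root: √(EG − F²) = sqrt(4*u^2 + 4*v^2 + 1). At (u, v) = (-1/2, 1): sqrt(6).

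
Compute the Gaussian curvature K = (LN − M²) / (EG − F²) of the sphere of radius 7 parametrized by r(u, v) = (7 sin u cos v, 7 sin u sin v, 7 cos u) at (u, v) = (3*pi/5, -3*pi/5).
K = 1/49

Coefficients of the first fundamental form: E = 49, F = 0, G = 49*sin(u)^2.
Coefficients of the second fundamental form: L = -7*sin(u)/Abs(sin(u)), M = 0, N = -7*sin(u)^3/Abs(sin(u)).
Assemble K = (LN − M²)/(EG − F²) = 1/49. At (u, v) = (3*pi/5, -3*pi/5): K = 1/49.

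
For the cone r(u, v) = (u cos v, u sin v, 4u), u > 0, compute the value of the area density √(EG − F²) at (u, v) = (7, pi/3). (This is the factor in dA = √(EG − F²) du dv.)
√(EG − F²)|_{(7, pi/3)} = 7*sqrt(17)

E = 17, F = 0, G = u^2, so EG − F² = 17*u^2. Taking the positive square root: √(EG − F²) = sqrt(17)*Abs(u). At (u, v) = (7, pi/3): 7*sqrt(17).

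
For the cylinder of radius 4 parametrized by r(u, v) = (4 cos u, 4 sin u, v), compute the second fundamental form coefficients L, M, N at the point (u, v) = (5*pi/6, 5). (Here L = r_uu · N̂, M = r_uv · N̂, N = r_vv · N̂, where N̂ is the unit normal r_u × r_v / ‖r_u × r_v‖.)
L = -4;  M = 0;  N = 0

Compute the unit normal N̂(u, v) = (cos(u), sin(u), 0), and the second partials r_uu, r_uv, r_vv. Take dot products:
  L(u, v) = r_uu · N̂ = -4,
  M(u, v) = r_uv · N̂ = 0,
  N(u, v) = r_vv · N̂ = 0.
Evaluating at (u, v) = (5*pi/6, 5):
  L = -4, M = 0, N = 0.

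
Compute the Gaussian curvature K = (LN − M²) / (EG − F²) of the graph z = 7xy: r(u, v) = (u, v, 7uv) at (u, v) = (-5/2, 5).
K = -784/37564641

Coefficients of the first fundamental form: E = 49*v^2 + 1, F = 49*u*v, G = 49*u^2 + 1.
Coefficients of the second fundamental form: L = 0, M = 7/sqrt(49*u^2 + 49*v^2 + 1), N = 0.
Assemble K = (LN − M²)/(EG − F²) = -49/(2401*u^4 + 4802*u^2*v^2 + 98*u^2 + 2401*v^4 + 98*v^2 + 1). At (u, v) = (-5/2, 5): K = -784/37564641.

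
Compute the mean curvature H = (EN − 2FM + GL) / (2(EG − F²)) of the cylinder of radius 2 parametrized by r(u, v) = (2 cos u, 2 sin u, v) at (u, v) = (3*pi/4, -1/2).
H = -1/4

With E = 4, F = 0, G = 1, L = -2, M = 0, N = 0, assemble
  H = (EN − 2FM + GL) / (2(EG − F²)) = -1/4.
At (u, v) = (3*pi/4, -1/2): H = -1/4.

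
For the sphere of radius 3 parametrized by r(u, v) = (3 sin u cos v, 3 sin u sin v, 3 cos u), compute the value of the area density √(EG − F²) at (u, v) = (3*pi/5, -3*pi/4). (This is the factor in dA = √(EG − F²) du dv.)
√(EG − F²)|_{(3*pi/5, -3*pi/4)} = 9*sqrt(2*sqrt(5) + 10)/4

E = 9, F = 0, G = 9*sin(u)^2, so EG − F² = 81*sin(u)^2. Taking the positive square root: √(EG − F²) = 9*Abs(sin(u)). At (u, v) = (3*pi/5, -3*pi/4): 9*sqrt(2*sqrt(5) + 10)/4.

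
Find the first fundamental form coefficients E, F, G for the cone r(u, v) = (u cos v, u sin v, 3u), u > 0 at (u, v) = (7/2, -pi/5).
E = 10;  F = 0;  G = 49/4

Partials: r_u = (cos(v), sin(v), 3), r_v = (-u*sin(v), u*cos(v), 0). As functions of (u, v):
  E = r_u · r_u = 10,
  F = r_u · r_v = 0,
  G = r_v · r_v = u^2.
Evaluating at (u, v) = (7/2, -pi/5): E = 10, F = 0, G = 49/4.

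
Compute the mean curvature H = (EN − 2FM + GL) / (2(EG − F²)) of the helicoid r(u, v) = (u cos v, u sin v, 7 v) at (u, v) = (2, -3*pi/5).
H = 0

With E = 1, F = 0, G = u^2 + 49, L = 0, M = -7/sqrt(u^2 + 49), N = 0, assemble
  H = (EN − 2FM + GL) / (2(EG − F²)) = 0.
At (u, v) = (2, -3*pi/5): H = 0.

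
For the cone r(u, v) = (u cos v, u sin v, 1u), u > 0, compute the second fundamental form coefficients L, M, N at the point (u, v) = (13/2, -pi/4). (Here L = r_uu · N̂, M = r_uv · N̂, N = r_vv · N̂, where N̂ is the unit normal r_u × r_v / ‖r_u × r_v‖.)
L = 0;  M = 0;  N = 13*sqrt(2)/4

Compute the unit normal N̂(u, v) = (-sqrt(2)*u*cos(v)/(2*Abs(u)), -sqrt(2)*u*sin(v)/(2*Abs(u)), sqrt(2)*u/(2*Abs(u))), and the second partials r_uu, r_uv, r_vv. Take dot products:
  L(u, v) = r_uu · N̂ = 0,
  M(u, v) = r_uv · N̂ = 0,
  N(u, v) = r_vv · N̂ = sqrt(2)*u^2/(2*Abs(u)).
Evaluating at (u, v) = (13/2, -pi/4):
  L = 0, M = 0, N = 13*sqrt(2)/4.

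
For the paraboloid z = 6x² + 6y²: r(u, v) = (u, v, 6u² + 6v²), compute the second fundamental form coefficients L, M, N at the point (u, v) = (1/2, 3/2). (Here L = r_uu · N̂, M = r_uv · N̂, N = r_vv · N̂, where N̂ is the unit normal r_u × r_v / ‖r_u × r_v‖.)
L = 12/19;  M = 0;  N = 12/19

Compute the unit normal N̂(u, v) = (-12*u/sqrt(144*u^2 + 144*v^2 + 1), -12*v/sqrt(144*u^2 + 144*v^2 + 1), 1/sqrt(144*u^2 + 144*v^2 + 1)), and the second partials r_uu, r_uv, r_vv. Take dot products:
  L(u, v) = r_uu · N̂ = 12/sqrt(144*u^2 + 144*v^2 + 1),
  M(u, v) = r_uv · N̂ = 0,
  N(u, v) = r_vv · N̂ = 12/sqrt(144*u^2 + 144*v^2 + 1).
Evaluating at (u, v) = (1/2, 3/2):
  L = 12/19, M = 0, N = 12/19.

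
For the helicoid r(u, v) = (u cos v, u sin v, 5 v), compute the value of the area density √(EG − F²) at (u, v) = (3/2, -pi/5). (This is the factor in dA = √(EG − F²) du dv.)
√(EG − F²)|_{(3/2, -pi/5)} = sqrt(109)/2

E = 1, F = 0, G = u^2 + 25, so EG − F² = u^2 + 25. Taking the positive square root: √(EG − F²) = sqrt(u^2 + 25). At (u, v) = (3/2, -pi/5): sqrt(109)/2.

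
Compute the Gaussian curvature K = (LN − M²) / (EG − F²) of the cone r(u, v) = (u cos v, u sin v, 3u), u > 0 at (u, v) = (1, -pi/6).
K = 0

Coefficients of the first fundamental form: E = 10, F = 0, G = u^2.
Coefficients of the second fundamental form: L = 0, M = 0, N = 3*sqrt(10)*u^2/(10*Abs(u)).
Assemble K = (LN − M²)/(EG − F²) = 0. At (u, v) = (1, -pi/6): K = 0.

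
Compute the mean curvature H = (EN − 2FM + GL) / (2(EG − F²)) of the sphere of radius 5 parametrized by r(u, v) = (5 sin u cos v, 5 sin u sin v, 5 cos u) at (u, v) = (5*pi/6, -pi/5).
H = -1/5

With E = 25, F = 0, G = 25*sin(u)^2, L = -5*sin(u)/Abs(sin(u)), M = 0, N = -5*sin(u)^3/Abs(sin(u)), assemble
  H = (EN − 2FM + GL) / (2(EG − F²)) = -sin(u)/(5*Abs(sin(u))).
At (u, v) = (5*pi/6, -pi/5): H = -1/5.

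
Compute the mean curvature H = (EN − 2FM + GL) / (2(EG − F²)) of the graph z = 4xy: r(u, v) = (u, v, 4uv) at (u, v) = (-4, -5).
H = -1280*sqrt(73)/143883

With E = 16*v^2 + 1, F = 16*u*v, G = 16*u^2 + 1, L = 0, M = 4/sqrt(16*u^2 + 16*v^2 + 1), N = 0, assemble
  H = (EN − 2FM + GL) / (2(EG − F²)) = -64*u*v/(16*u^2 + 16*v^2 + 1)^(3/2).
At (u, v) = (-4, -5): H = -1280*sqrt(73)/143883.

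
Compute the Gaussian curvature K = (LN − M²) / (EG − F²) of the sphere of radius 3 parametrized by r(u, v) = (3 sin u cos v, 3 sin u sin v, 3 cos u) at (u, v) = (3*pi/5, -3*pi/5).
K = 1/9

Coefficients of the first fundamental form: E = 9, F = 0, G = 9*sin(u)^2.
Coefficients of the second fundamental form: L = -3*sin(u)/Abs(sin(u)), M = 0, N = -3*sin(u)^3/Abs(sin(u)).
Assemble K = (LN − M²)/(EG − F²) = 1/9. At (u, v) = (3*pi/5, -3*pi/5): K = 1/9.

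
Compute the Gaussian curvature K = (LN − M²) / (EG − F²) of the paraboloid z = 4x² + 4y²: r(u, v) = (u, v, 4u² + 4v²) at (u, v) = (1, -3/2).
K = 64/43681

Coefficients of the first fundamental form: E = 64*u^2 + 1, F = 64*u*v, G = 64*v^2 + 1.
Coefficients of the second fundamental form: L = 8/sqrt(64*u^2 + 64*v^2 + 1), M = 0, N = 8/sqrt(64*u^2 + 64*v^2 + 1).
Assemble K = (LN − M²)/(EG − F²) = 64/(4096*u^4 + 8192*u^2*v^2 + 128*u^2 + 4096*v^4 + 128*v^2 + 1). At (u, v) = (1, -3/2): K = 64/43681.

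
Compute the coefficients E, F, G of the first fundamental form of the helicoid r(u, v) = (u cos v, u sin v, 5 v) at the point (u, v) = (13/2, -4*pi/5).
E = 1;  F = 0;  G = 269/4

Partials: r_u = (cos(v), sin(v), 0), r_v = (-u*sin(v), u*cos(v), 5). As functions of (u, v):
  E = r_u · r_u = 1,
  F = r_u · r_v = 0,
  G = r_v · r_v = u^2 + 25.
Evaluating at (u, v) = (13/2, -4*pi/5): E = 1, F = 0, G = 269/4.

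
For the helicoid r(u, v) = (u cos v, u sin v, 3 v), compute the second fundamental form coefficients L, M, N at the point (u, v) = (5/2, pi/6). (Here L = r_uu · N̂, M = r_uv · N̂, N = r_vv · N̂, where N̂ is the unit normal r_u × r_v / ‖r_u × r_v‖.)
L = 0;  M = -6*sqrt(61)/61;  N = 0

Compute the unit normal N̂(u, v) = (3*sin(v)/sqrt(u^2 + 9), -3*cos(v)/sqrt(u^2 + 9), u/sqrt(u^2 + 9)), and the second partials r_uu, r_uv, r_vv. Take dot products:
  L(u, v) = r_uu · N̂ = 0,
  M(u, v) = r_uv · N̂ = -3/sqrt(u^2 + 9),
  N(u, v) = r_vv · N̂ = 0.
Evaluating at (u, v) = (5/2, pi/6):
  L = 0, M = -6*sqrt(61)/61, N = 0.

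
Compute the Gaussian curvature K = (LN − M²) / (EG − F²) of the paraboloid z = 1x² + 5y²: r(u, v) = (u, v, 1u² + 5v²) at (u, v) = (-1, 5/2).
K = 1/19845

Coefficients of the first fundamental form: E = 4*u^2 + 1, F = 20*u*v, G = 100*v^2 + 1.
Coefficients of the second fundamental form: L = 2/sqrt(4*u^2 + 100*v^2 + 1), M = 0, N = 10/sqrt(4*u^2 + 100*v^2 + 1).
Assemble K = (LN − M²)/(EG − F²) = 20/(16*u^4 + 800*u^2*v^2 + 8*u^2 + 10000*v^4 + 200*v^2 + 1). At (u, v) = (-1, 5/2): K = 1/19845.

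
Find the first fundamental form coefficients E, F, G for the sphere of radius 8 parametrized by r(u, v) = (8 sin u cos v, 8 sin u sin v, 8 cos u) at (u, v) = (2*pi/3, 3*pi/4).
E = 64;  F = 0;  G = 48

Partials: r_u = (8*cos(u)*cos(v), 8*sin(v)*cos(u), -8*sin(u)), r_v = (-8*sin(u)*sin(v), 8*sin(u)*cos(v), 0). As functions of (u, v):
  E = r_u · r_u = 64,
  F = r_u · r_v = 0,
  G = r_v · r_v = 64*sin(u)^2.
Evaluating at (u, v) = (2*pi/3, 3*pi/4): E = 64, F = 0, G = 48.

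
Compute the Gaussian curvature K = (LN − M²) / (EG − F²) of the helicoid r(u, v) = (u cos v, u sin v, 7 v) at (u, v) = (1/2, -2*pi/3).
K = -784/38809

Coefficients of the first fundamental form: E = 1, F = 0, G = u^2 + 49.
Coefficients of the second fundamental form: L = 0, M = -7/sqrt(u^2 + 49), N = 0.
Assemble K = (LN − M²)/(EG − F²) = -49/(u^2 + 49)^2. At (u, v) = (1/2, -2*pi/3): K = -784/38809.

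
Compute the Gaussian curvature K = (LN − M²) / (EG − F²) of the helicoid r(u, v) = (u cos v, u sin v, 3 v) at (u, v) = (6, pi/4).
K = -1/225

Coefficients of the first fundamental form: E = 1, F = 0, G = u^2 + 9.
Coefficients of the second fundamental form: L = 0, M = -3/sqrt(u^2 + 9), N = 0.
Assemble K = (LN − M²)/(EG − F²) = -9/(u^2 + 9)^2. At (u, v) = (6, pi/4): K = -1/225.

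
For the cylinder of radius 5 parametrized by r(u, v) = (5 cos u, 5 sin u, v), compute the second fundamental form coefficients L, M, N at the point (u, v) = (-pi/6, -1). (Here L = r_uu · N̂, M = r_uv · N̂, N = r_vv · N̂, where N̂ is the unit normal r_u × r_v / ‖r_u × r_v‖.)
L = -5;  M = 0;  N = 0

Compute the unit normal N̂(u, v) = (cos(u), sin(u), 0), and the second partials r_uu, r_uv, r_vv. Take dot products:
  L(u, v) = r_uu · N̂ = -5,
  M(u, v) = r_uv · N̂ = 0,
  N(u, v) = r_vv · N̂ = 0.
Evaluating at (u, v) = (-pi/6, -1):
  L = -5, M = 0, N = 0.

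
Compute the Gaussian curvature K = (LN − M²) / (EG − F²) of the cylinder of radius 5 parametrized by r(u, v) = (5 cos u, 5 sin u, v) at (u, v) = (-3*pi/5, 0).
K = 0

Coefficients of the first fundamental form: E = 25, F = 0, G = 1.
Coefficients of the second fundamental form: L = -5, M = 0, N = 0.
Assemble K = (LN − M²)/(EG − F²) = 0. At (u, v) = (-3*pi/5, 0): K = 0.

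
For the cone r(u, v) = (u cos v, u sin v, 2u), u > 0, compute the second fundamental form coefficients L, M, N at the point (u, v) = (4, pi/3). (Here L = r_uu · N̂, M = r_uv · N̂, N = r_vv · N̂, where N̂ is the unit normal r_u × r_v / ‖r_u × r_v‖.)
L = 0;  M = 0;  N = 8*sqrt(5)/5

Compute the unit normal N̂(u, v) = (-2*sqrt(5)*u*cos(v)/(5*Abs(u)), -2*sqrt(5)*u*sin(v)/(5*Abs(u)), sqrt(5)*u/(5*Abs(u))), and the second partials r_uu, r_uv, r_vv. Take dot products:
  L(u, v) = r_uu · N̂ = 0,
  M(u, v) = r_uv · N̂ = 0,
  N(u, v) = r_vv · N̂ = 2*sqrt(5)*u^2/(5*Abs(u)).
Evaluating at (u, v) = (4, pi/3):
  L = 0, M = 0, N = 8*sqrt(5)/5.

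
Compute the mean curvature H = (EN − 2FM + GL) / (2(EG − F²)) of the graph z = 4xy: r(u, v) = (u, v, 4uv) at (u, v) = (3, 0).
H = 0

With E = 16*v^2 + 1, F = 16*u*v, G = 16*u^2 + 1, L = 0, M = 4/sqrt(16*u^2 + 16*v^2 + 1), N = 0, assemble
  H = (EN − 2FM + GL) / (2(EG − F²)) = -64*u*v/(16*u^2 + 16*v^2 + 1)^(3/2).
At (u, v) = (3, 0): H = 0.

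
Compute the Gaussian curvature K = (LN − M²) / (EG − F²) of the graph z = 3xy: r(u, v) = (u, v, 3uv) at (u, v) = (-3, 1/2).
K = -144/113569

Coefficients of the first fundamental form: E = 9*v^2 + 1, F = 9*u*v, G = 9*u^2 + 1.
Coefficients of the second fundamental form: L = 0, M = 3/sqrt(9*u^2 + 9*v^2 + 1), N = 0.
Assemble K = (LN − M²)/(EG − F²) = -9/(81*u^4 + 162*u^2*v^2 + 18*u^2 + 81*v^4 + 18*v^2 + 1). At (u, v) = (-3, 1/2): K = -144/113569.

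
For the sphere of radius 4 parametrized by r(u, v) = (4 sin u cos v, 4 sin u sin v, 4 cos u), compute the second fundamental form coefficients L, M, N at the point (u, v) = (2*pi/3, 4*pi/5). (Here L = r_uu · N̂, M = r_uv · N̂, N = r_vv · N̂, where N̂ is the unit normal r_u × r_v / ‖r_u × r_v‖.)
L = -4;  M = 0;  N = -3

Compute the unit normal N̂(u, v) = (sin(u)^2*cos(v)/Abs(sin(u)), sin(u)^2*sin(v)/Abs(sin(u)), sin(2*u)/(2*Abs(sin(u)))), and the second partials r_uu, r_uv, r_vv. Take dot products:
  L(u, v) = r_uu · N̂ = -4*sin(u)/Abs(sin(u)),
  M(u, v) = r_uv · N̂ = 0,
  N(u, v) = r_vv · N̂ = -4*sin(u)^3/Abs(sin(u)).
Evaluating at (u, v) = (2*pi/3, 4*pi/5):
  L = -4, M = 0, N = -3.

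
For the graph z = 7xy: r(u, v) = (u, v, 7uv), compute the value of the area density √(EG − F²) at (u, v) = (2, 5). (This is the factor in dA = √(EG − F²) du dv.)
√(EG − F²)|_{(2, 5)} = 3*sqrt(158)

E = 49*v^2 + 1, F = 49*u*v, G = 49*u^2 + 1, so EG − F² = 49*u^2 + 49*v^2 + 1. Taking the positive square root: √(EG − F²) = sqrt(49*u^2 + 49*v^2 + 1). At (u, v) = (2, 5): 3*sqrt(158).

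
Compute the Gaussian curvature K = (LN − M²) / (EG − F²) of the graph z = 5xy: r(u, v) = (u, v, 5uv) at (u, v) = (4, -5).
K = -25/1052676

Coefficients of the first fundamental form: E = 25*v^2 + 1, F = 25*u*v, G = 25*u^2 + 1.
Coefficients of the second fundamental form: L = 0, M = 5/sqrt(25*u^2 + 25*v^2 + 1), N = 0.
Assemble K = (LN − M²)/(EG − F²) = -25/(625*u^4 + 1250*u^2*v^2 + 50*u^2 + 625*v^4 + 50*v^2 + 1). At (u, v) = (4, -5): K = -25/1052676.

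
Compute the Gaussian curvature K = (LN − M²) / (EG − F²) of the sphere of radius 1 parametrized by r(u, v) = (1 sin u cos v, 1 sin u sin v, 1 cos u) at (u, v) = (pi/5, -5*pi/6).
K = 1

Coefficients of the first fundamental form: E = 1, F = 0, G = sin(u)^2.
Coefficients of the second fundamental form: L = -sin(u)/Abs(sin(u)), M = 0, N = -sin(u)^3/Abs(sin(u)).
Assemble K = (LN − M²)/(EG − F²) = 1. At (u, v) = (pi/5, -5*pi/6): K = 1.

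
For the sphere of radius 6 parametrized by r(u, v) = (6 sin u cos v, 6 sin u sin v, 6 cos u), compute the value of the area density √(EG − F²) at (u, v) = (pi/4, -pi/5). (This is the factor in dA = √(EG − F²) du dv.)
√(EG − F²)|_{(pi/4, -pi/5)} = 18*sqrt(2)

E = 36, F = 0, G = 36*sin(u)^2, so EG − F² = 1296*sin(u)^2. Taking the positive square root: √(EG − F²) = 36*Abs(sin(u)). At (u, v) = (pi/4, -pi/5): 18*sqrt(2).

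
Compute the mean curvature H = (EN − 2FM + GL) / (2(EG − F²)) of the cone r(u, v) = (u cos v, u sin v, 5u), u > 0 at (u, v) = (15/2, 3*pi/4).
H = sqrt(26)/78

With E = 26, F = 0, G = u^2, L = 0, M = 0, N = 5*sqrt(26)*u^2/(26*Abs(u)), assemble
  H = (EN − 2FM + GL) / (2(EG − F²)) = 5*sqrt(26)/(52*Abs(u)).
At (u, v) = (15/2, 3*pi/4): H = sqrt(26)/78.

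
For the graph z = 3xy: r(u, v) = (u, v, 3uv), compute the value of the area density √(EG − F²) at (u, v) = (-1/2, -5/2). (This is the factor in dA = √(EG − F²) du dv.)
√(EG − F²)|_{(-1/2, -5/2)} = sqrt(238)/2

E = 9*v^2 + 1, F = 9*u*v, G = 9*u^2 + 1, so EG − F² = 9*u^2 + 9*v^2 + 1. Taking the positive square root: √(EG − F²) = sqrt(9*u^2 + 9*v^2 + 1). At (u, v) = (-1/2, -5/2): sqrt(238)/2.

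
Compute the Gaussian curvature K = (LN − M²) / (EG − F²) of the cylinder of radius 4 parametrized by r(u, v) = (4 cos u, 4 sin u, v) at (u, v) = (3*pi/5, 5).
K = 0

Coefficients of the first fundamental form: E = 16, F = 0, G = 1.
Coefficients of the second fundamental form: L = -4, M = 0, N = 0.
Assemble K = (LN − M²)/(EG − F²) = 0. At (u, v) = (3*pi/5, 5): K = 0.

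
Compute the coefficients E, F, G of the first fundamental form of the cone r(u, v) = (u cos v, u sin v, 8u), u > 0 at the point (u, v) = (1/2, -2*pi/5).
E = 65;  F = 0;  G = 1/4

Partials: r_u = (cos(v), sin(v), 8), r_v = (-u*sin(v), u*cos(v), 0). As functions of (u, v):
  E = r_u · r_u = 65,
  F = r_u · r_v = 0,
  G = r_v · r_v = u^2.
Evaluating at (u, v) = (1/2, -2*pi/5): E = 65, F = 0, G = 1/4.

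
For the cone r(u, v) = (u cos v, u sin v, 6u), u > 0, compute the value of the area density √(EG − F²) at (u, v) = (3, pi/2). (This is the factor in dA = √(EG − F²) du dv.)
√(EG − F²)|_{(3, pi/2)} = 3*sqrt(37)

E = 37, F = 0, G = u^2, so EG − F² = 37*u^2. Taking the positive square root: √(EG − F²) = sqrt(37)*Abs(u). At (u, v) = (3, pi/2): 3*sqrt(37).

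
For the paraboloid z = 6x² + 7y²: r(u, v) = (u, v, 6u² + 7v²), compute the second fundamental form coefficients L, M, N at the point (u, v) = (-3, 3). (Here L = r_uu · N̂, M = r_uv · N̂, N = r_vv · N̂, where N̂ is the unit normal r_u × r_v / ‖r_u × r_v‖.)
L = 12*sqrt(3061)/3061;  M = 0;  N = 14*sqrt(3061)/3061

Compute the unit normal N̂(u, v) = (-12*u/sqrt(144*u^2 + 196*v^2 + 1), -14*v/sqrt(144*u^2 + 196*v^2 + 1), 1/sqrt(144*u^2 + 196*v^2 + 1)), and the second partials r_uu, r_uv, r_vv. Take dot products:
  L(u, v) = r_uu · N̂ = 12/sqrt(144*u^2 + 196*v^2 + 1),
  M(u, v) = r_uv · N̂ = 0,
  N(u, v) = r_vv · N̂ = 14/sqrt(144*u^2 + 196*v^2 + 1).
Evaluating at (u, v) = (-3, 3):
  L = 12*sqrt(3061)/3061, M = 0, N = 14*sqrt(3061)/3061.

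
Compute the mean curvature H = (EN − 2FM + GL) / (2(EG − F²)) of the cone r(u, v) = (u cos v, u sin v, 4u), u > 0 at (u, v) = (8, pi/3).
H = sqrt(17)/68

With E = 17, F = 0, G = u^2, L = 0, M = 0, N = 4*sqrt(17)*u^2/(17*Abs(u)), assemble
  H = (EN − 2FM + GL) / (2(EG − F²)) = 2*sqrt(17)/(17*Abs(u)).
At (u, v) = (8, pi/3): H = sqrt(17)/68.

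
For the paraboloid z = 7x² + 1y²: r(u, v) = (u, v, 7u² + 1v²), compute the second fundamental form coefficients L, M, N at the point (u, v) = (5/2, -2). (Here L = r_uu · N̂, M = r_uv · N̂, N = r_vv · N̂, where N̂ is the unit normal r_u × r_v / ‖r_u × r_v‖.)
L = 7*sqrt(138)/207;  M = 0;  N = sqrt(138)/207

Compute the unit normal N̂(u, v) = (-14*u/sqrt(196*u^2 + 4*v^2 + 1), -2*v/sqrt(196*u^2 + 4*v^2 + 1), 1/sqrt(196*u^2 + 4*v^2 + 1)), and the second partials r_uu, r_uv, r_vv. Take dot products:
  L(u, v) = r_uu · N̂ = 14/sqrt(196*u^2 + 4*v^2 + 1),
  M(u, v) = r_uv · N̂ = 0,
  N(u, v) = r_vv · N̂ = 2/sqrt(196*u^2 + 4*v^2 + 1).
Evaluating at (u, v) = (5/2, -2):
  L = 7*sqrt(138)/207, M = 0, N = sqrt(138)/207.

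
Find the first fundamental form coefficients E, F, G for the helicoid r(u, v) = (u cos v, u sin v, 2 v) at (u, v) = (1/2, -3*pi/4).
E = 1;  F = 0;  G = 17/4

Partials: r_u = (cos(v), sin(v), 0), r_v = (-u*sin(v), u*cos(v), 2). As functions of (u, v):
  E = r_u · r_u = 1,
  F = r_u · r_v = 0,
  G = r_v · r_v = u^2 + 4.
Evaluating at (u, v) = (1/2, -3*pi/4): E = 1, F = 0, G = 17/4.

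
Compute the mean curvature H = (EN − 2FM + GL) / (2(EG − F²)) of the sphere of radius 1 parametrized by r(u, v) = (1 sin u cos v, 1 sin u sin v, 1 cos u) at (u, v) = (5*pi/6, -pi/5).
H = -1

With E = 1, F = 0, G = sin(u)^2, L = -sin(u)/Abs(sin(u)), M = 0, N = -sin(u)^3/Abs(sin(u)), assemble
  H = (EN − 2FM + GL) / (2(EG − F²)) = -sin(u)/Abs(sin(u)).
At (u, v) = (5*pi/6, -pi/5): H = -1.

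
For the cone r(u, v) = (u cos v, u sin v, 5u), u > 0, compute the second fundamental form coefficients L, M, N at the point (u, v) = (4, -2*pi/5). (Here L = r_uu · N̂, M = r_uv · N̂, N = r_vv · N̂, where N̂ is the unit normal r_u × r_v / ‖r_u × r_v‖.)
L = 0;  M = 0;  N = 10*sqrt(26)/13

Compute the unit normal N̂(u, v) = (-5*sqrt(26)*u*cos(v)/(26*Abs(u)), -5*sqrt(26)*u*sin(v)/(26*Abs(u)), sqrt(26)*u/(26*Abs(u))), and the second partials r_uu, r_uv, r_vv. Take dot products:
  L(u, v) = r_uu · N̂ = 0,
  M(u, v) = r_uv · N̂ = 0,
  N(u, v) = r_vv · N̂ = 5*sqrt(26)*u^2/(26*Abs(u)).
Evaluating at (u, v) = (4, -2*pi/5):
  L = 0, M = 0, N = 10*sqrt(26)/13.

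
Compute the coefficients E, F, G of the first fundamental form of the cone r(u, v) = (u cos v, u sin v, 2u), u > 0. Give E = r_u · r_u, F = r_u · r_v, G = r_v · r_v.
E = 5;  F = 0;  G = u^2

Compute partials: r_u = (cos(v), sin(v), 2), r_v = (-u*sin(v), u*cos(v), 0). Then
  E = r_u · r_u = 5,
  F = r_u · r_v = 0,
  G = r_v · r_v = u^2.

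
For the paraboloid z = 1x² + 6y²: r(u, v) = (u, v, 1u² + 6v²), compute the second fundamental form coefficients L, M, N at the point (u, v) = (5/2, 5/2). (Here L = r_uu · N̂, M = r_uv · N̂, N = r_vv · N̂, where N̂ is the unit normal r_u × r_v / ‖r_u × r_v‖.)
L = sqrt(926)/463;  M = 0;  N = 6*sqrt(926)/463

Compute the unit normal N̂(u, v) = (-2*u/sqrt(4*u^2 + 144*v^2 + 1), -12*v/sqrt(4*u^2 + 144*v^2 + 1), 1/sqrt(4*u^2 + 144*v^2 + 1)), and the second partials r_uu, r_uv, r_vv. Take dot products:
  L(u, v) = r_uu · N̂ = 2/sqrt(4*u^2 + 144*v^2 + 1),
  M(u, v) = r_uv · N̂ = 0,
  N(u, v) = r_vv · N̂ = 12/sqrt(4*u^2 + 144*v^2 + 1).
Evaluating at (u, v) = (5/2, 5/2):
  L = sqrt(926)/463, M = 0, N = 6*sqrt(926)/463.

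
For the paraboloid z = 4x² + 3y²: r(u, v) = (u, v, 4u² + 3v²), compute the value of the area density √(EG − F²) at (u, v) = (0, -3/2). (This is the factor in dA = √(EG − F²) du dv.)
√(EG − F²)|_{(0, -3/2)} = sqrt(82)

E = 64*u^2 + 1, F = 48*u*v, G = 36*v^2 + 1, so EG − F² = 64*u^2 + 36*v^2 + 1. Taking the positive square root: √(EG − F²) = sqrt(64*u^2 + 36*v^2 + 1). At (u, v) = (0, -3/2): sqrt(82).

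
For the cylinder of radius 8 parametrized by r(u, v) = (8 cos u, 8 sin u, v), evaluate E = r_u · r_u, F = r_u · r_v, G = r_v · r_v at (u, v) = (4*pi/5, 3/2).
E = 64;  F = 0;  G = 1

Partials: r_u = (-8*sin(u), 8*cos(u), 0), r_v = (0, 0, 1). As functions of (u, v):
  E = r_u · r_u = 64,
  F = r_u · r_v = 0,
  G = r_v · r_v = 1.
Evaluating at (u, v) = (4*pi/5, 3/2): E = 64, F = 0, G = 1.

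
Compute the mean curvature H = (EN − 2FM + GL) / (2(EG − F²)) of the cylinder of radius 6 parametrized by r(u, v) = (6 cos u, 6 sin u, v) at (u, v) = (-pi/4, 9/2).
H = -1/12

With E = 36, F = 0, G = 1, L = -6, M = 0, N = 0, assemble
  H = (EN − 2FM + GL) / (2(EG − F²)) = -1/12.
At (u, v) = (-pi/4, 9/2): H = -1/12.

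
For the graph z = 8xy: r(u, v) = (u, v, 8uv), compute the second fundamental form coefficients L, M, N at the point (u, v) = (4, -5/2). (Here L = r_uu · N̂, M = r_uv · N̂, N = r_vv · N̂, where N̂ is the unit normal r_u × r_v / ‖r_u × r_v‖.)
L = 0;  M = 8*sqrt(57)/285;  N = 0

Compute the unit normal N̂(u, v) = (-8*v/sqrt(64*u^2 + 64*v^2 + 1), -8*u/sqrt(64*u^2 + 64*v^2 + 1), 1/sqrt(64*u^2 + 64*v^2 + 1)), and the second partials r_uu, r_uv, r_vv. Take dot products:
  L(u, v) = r_uu · N̂ = 0,
  M(u, v) = r_uv · N̂ = 8/sqrt(64*u^2 + 64*v^2 + 1),
  N(u, v) = r_vv · N̂ = 0.
Evaluating at (u, v) = (4, -5/2):
  L = 0, M = 8*sqrt(57)/285, N = 0.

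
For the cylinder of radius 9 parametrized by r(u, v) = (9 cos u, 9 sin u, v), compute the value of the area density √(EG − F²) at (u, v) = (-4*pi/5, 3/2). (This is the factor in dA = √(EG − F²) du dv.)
√(EG − F²)|_{(-4*pi/5, 3/2)} = 9

E = 81, F = 0, G = 1, so EG − F² = 81. Taking the positive square root: √(EG − F²) = 9. At (u, v) = (-4*pi/5, 3/2): 9.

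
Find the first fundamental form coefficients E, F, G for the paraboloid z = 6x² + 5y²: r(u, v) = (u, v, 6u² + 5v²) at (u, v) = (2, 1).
E = 577;  F = 240;  G = 101

Partials: r_u = (1, 0, 12*u), r_v = (0, 1, 10*v). As functions of (u, v):
  E = r_u · r_u = 144*u^2 + 1,
  F = r_u · r_v = 120*u*v,
  G = r_v · r_v = 100*v^2 + 1.
Evaluating at (u, v) = (2, 1): E = 577, F = 240, G = 101.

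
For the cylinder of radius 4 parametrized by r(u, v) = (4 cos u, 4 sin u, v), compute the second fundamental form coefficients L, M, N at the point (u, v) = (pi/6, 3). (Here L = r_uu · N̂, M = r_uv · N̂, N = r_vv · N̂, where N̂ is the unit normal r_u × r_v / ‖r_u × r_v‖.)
L = -4;  M = 0;  N = 0

Compute the unit normal N̂(u, v) = (cos(u), sin(u), 0), and the second partials r_uu, r_uv, r_vv. Take dot products:
  L(u, v) = r_uu · N̂ = -4,
  M(u, v) = r_uv · N̂ = 0,
  N(u, v) = r_vv · N̂ = 0.
Evaluating at (u, v) = (pi/6, 3):
  L = -4, M = 0, N = 0.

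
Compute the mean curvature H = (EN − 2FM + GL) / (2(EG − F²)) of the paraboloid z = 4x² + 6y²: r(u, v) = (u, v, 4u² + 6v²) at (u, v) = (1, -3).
H = 5578*sqrt(1361)/1852321

With E = 64*u^2 + 1, F = 96*u*v, G = 144*v^2 + 1, L = 8/sqrt(64*u^2 + 144*v^2 + 1), M = 0, N = 12/sqrt(64*u^2 + 144*v^2 + 1), assemble
  H = (EN − 2FM + GL) / (2(EG − F²)) = 2*(192*u^2 + 288*v^2 + 5)/(64*u^2 + 144*v^2 + 1)^(3/2).
At (u, v) = (1, -3): H = 5578*sqrt(1361)/1852321.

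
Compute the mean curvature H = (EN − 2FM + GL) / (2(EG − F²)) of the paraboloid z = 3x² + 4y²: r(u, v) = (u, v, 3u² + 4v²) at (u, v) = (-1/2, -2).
H = 811*sqrt(266)/70756

With E = 36*u^2 + 1, F = 48*u*v, G = 64*v^2 + 1, L = 6/sqrt(36*u^2 + 64*v^2 + 1), M = 0, N = 8/sqrt(36*u^2 + 64*v^2 + 1), assemble
  H = (EN − 2FM + GL) / (2(EG − F²)) = (144*u^2 + 192*v^2 + 7)/(36*u^2 + 64*v^2 + 1)^(3/2).
At (u, v) = (-1/2, -2): H = 811*sqrt(266)/70756.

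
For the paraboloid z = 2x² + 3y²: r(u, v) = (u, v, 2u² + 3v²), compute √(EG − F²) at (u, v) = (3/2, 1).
√(EG − F²)|_{(3/2, 1)} = sqrt(73)

E = 16*u^2 + 1, F = 24*u*v, G = 36*v^2 + 1; EG − F² = 16*u^2 + 36*v^2 + 1; √(EG − F²) = sqrt(16*u^2 + 36*v^2 + 1). At the given point: sqrt(73).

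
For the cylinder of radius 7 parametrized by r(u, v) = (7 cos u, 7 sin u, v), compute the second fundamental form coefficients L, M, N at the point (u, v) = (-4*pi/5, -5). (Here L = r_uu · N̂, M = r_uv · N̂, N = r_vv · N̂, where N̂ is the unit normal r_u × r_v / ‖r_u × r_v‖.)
L = -7;  M = 0;  N = 0

Compute the unit normal N̂(u, v) = (cos(u), sin(u), 0), and the second partials r_uu, r_uv, r_vv. Take dot products:
  L(u, v) = r_uu · N̂ = -7,
  M(u, v) = r_uv · N̂ = 0,
  N(u, v) = r_vv · N̂ = 0.
Evaluating at (u, v) = (-4*pi/5, -5):
  L = -7, M = 0, N = 0.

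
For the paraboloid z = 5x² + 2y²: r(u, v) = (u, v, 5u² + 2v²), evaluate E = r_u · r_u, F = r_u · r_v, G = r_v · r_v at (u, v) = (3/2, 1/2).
E = 226;  F = 30;  G = 5

Partials: r_u = (1, 0, 10*u), r_v = (0, 1, 4*v). As functions of (u, v):
  E = r_u · r_u = 100*u^2 + 1,
  F = r_u · r_v = 40*u*v,
  G = r_v · r_v = 16*v^2 + 1.
Evaluating at (u, v) = (3/2, 1/2): E = 226, F = 30, G = 5.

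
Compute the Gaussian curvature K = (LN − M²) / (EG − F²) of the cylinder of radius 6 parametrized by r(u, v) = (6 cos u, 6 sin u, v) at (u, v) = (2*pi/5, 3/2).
K = 0

Coefficients of the first fundamental form: E = 36, F = 0, G = 1.
Coefficients of the second fundamental form: L = -6, M = 0, N = 0.
Assemble K = (LN − M²)/(EG − F²) = 0. At (u, v) = (2*pi/5, 3/2): K = 0.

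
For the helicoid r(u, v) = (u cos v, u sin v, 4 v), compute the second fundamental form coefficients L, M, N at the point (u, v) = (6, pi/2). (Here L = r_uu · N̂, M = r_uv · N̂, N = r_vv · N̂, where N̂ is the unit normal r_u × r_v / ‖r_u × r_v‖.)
L = 0;  M = -2*sqrt(13)/13;  N = 0

Compute the unit normal N̂(u, v) = (4*sin(v)/sqrt(u^2 + 16), -4*cos(v)/sqrt(u^2 + 16), u/sqrt(u^2 + 16)), and the second partials r_uu, r_uv, r_vv. Take dot products:
  L(u, v) = r_uu · N̂ = 0,
  M(u, v) = r_uv · N̂ = -4/sqrt(u^2 + 16),
  N(u, v) = r_vv · N̂ = 0.
Evaluating at (u, v) = (6, pi/2):
  L = 0, M = -2*sqrt(13)/13, N = 0.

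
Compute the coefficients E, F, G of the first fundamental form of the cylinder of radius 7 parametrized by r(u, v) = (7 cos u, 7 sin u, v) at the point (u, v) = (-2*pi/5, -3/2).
E = 49;  F = 0;  G = 1

Partials: r_u = (-7*sin(u), 7*cos(u), 0), r_v = (0, 0, 1). As functions of (u, v):
  E = r_u · r_u = 49,
  F = r_u · r_v = 0,
  G = r_v · r_v = 1.
Evaluating at (u, v) = (-2*pi/5, -3/2): E = 49, F = 0, G = 1.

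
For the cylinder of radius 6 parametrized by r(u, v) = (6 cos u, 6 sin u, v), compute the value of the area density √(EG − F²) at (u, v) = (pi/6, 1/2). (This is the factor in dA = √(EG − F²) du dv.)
√(EG − F²)|_{(pi/6, 1/2)} = 6

E = 36, F = 0, G = 1, so EG − F² = 36. Taking the positive square root: √(EG − F²) = 6. At (u, v) = (pi/6, 1/2): 6.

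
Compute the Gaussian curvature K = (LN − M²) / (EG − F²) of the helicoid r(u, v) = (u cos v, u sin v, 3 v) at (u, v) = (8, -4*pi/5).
K = -9/5329

Coefficients of the first fundamental form: E = 1, F = 0, G = u^2 + 9.
Coefficients of the second fundamental form: L = 0, M = -3/sqrt(u^2 + 9), N = 0.
Assemble K = (LN − M²)/(EG − F²) = -9/(u^2 + 9)^2. At (u, v) = (8, -4*pi/5): K = -9/5329.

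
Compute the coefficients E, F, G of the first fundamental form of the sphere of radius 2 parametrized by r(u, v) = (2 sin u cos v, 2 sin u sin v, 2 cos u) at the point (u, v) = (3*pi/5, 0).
E = 4;  F = 0;  G = sqrt(5)/2 + 5/2

Partials: r_u = (2*cos(u)*cos(v), 2*sin(v)*cos(u), -2*sin(u)), r_v = (-2*sin(u)*sin(v), 2*sin(u)*cos(v), 0). As functions of (u, v):
  E = r_u · r_u = 4,
  F = r_u · r_v = 0,
  G = r_v · r_v = 4*sin(u)^2.
Evaluating at (u, v) = (3*pi/5, 0): E = 4, F = 0, G = sqrt(5)/2 + 5/2.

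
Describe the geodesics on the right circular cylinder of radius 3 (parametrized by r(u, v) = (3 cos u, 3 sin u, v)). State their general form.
The cylinder is flat (K = 0) and locally isometric to the plane via the development (u, v) ↦ (3 u, v). Geodesics are the pre-images of straight lines: circles (v constant), vertical lines (u constant), and helices (v = c · u + d) for constants c, d.

A right cylinder has E = 3², F = 0, G = 1, so EG − F² = 3², and L = −3, M = N = 0, giving K = (LN − M²)/(EG − F²) = 0 everywhere. A flat surface is locally isometric to the Euclidean plane via the map (u, v) ↦ (3 u, v). Straight lines in the (x̃, ỹ) plane pull back to: (a) horizontal circles (v = const), (b) vertical generators (u = const), and (c) helices (3 u tan θ = v, i.e. v = c · u + d).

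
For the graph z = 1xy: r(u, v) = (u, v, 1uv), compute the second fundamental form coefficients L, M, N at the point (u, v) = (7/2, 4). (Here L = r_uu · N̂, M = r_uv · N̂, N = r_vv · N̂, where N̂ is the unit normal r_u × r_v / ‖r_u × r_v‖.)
L = 0;  M = 2*sqrt(13)/39;  N = 0

Compute the unit normal N̂(u, v) = (-v/sqrt(u^2 + v^2 + 1), -u/sqrt(u^2 + v^2 + 1), 1/sqrt(u^2 + v^2 + 1)), and the second partials r_uu, r_uv, r_vv. Take dot products:
  L(u, v) = r_uu · N̂ = 0,
  M(u, v) = r_uv · N̂ = 1/sqrt(u^2 + v^2 + 1),
  N(u, v) = r_vv · N̂ = 0.
Evaluating at (u, v) = (7/2, 4):
  L = 0, M = 2*sqrt(13)/39, N = 0.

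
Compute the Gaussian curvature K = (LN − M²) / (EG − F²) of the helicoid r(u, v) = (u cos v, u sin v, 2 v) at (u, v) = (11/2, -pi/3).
K = -64/18769

Coefficients of the first fundamental form: E = 1, F = 0, G = u^2 + 4.
Coefficients of the second fundamental form: L = 0, M = -2/sqrt(u^2 + 4), N = 0.
Assemble K = (LN − M²)/(EG − F²) = -4/(u^2 + 4)^2. At (u, v) = (11/2, -pi/3): K = -64/18769.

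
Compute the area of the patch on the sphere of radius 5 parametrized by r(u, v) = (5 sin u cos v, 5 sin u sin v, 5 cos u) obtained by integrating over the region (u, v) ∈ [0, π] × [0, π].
Area = 50*pi

Area = ∫∫ √(EG − F²) du dv with √(EG − F²) = 25*Abs(sin(u)). Integrating over [0, π] × [0, π] gives 50*pi.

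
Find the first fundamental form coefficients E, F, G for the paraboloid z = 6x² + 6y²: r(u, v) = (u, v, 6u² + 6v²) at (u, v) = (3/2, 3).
E = 325;  F = 648;  G = 1297

Partials: r_u = (1, 0, 12*u), r_v = (0, 1, 12*v). As functions of (u, v):
  E = r_u · r_u = 144*u^2 + 1,
  F = r_u · r_v = 144*u*v,
  G = r_v · r_v = 144*v^2 + 1.
Evaluating at (u, v) = (3/2, 3): E = 325, F = 648, G = 1297.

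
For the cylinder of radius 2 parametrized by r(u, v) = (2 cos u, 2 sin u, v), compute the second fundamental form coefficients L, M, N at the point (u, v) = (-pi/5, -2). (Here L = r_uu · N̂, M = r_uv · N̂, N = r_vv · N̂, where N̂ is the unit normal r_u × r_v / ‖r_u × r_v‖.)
L = -2;  M = 0;  N = 0

Compute the unit normal N̂(u, v) = (cos(u), sin(u), 0), and the second partials r_uu, r_uv, r_vv. Take dot products:
  L(u, v) = r_uu · N̂ = -2,
  M(u, v) = r_uv · N̂ = 0,
  N(u, v) = r_vv · N̂ = 0.
Evaluating at (u, v) = (-pi/5, -2):
  L = -2, M = 0, N = 0.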